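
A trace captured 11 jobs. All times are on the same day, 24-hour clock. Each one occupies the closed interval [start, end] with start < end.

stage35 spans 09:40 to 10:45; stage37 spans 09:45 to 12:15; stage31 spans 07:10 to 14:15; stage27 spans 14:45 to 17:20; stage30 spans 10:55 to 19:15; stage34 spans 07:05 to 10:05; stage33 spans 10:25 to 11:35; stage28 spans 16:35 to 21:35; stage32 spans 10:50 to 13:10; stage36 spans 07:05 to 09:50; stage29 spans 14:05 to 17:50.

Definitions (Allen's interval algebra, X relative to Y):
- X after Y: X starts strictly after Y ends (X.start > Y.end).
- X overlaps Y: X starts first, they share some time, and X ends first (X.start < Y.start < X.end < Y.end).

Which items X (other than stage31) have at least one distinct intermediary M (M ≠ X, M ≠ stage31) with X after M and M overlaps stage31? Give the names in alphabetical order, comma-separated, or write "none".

Target stage31 = [07:10, 14:15].
Intermediaries M with M overlaps stage31: stage34, stage36.
Via stage34 — items with X after stage34: stage27, stage28, stage29, stage30, stage32, stage33.
Via stage36 — items with X after stage36: stage27, stage28, stage29, stage30, stage32, stage33.
Union: stage27, stage28, stage29, stage30, stage32, stage33.

stage27, stage28, stage29, stage30, stage32, stage33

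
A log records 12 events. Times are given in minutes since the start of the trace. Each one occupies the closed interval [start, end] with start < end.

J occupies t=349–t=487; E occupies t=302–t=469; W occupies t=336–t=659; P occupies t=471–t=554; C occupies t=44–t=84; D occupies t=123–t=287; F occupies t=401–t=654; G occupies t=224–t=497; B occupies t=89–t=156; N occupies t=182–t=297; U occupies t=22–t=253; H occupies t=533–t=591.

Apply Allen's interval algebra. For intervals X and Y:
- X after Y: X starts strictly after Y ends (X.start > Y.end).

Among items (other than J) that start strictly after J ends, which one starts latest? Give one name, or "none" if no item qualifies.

H

Target J = [t=349, t=487].
B [t=89, t=156] → before → excluded.
C [t=44, t=84] → before → excluded.
D [t=123, t=287] → before → excluded.
E [t=302, t=469] → overlaps → excluded.
F [t=401, t=654] → overlapped-by → excluded.
G [t=224, t=497] → contains → excluded.
H [t=533, t=591] → after → candidate.
N [t=182, t=297] → before → excluded.
P [t=471, t=554] → overlapped-by → excluded.
U [t=22, t=253] → before → excluded.
W [t=336, t=659] → contains → excluded.
Among candidates, latest start is t=533 → H.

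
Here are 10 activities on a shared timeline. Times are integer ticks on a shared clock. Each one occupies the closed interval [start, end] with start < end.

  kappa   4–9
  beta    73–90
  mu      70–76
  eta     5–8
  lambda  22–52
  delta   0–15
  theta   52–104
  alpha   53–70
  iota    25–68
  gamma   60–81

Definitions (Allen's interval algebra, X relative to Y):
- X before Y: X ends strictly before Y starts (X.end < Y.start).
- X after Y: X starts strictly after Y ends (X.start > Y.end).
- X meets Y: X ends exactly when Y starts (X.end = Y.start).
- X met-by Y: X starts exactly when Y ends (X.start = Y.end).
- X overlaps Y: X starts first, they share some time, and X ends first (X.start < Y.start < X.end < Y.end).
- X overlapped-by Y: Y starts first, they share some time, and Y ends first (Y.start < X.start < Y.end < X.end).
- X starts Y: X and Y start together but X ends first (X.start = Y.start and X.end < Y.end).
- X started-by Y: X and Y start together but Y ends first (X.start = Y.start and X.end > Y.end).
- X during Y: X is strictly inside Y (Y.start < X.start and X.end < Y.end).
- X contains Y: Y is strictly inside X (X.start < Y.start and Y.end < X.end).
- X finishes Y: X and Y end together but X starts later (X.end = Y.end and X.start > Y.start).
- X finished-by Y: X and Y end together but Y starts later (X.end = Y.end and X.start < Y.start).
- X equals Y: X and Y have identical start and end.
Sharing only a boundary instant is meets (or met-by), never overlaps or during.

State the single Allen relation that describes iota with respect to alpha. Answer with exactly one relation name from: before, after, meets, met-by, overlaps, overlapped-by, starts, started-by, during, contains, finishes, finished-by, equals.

overlaps

iota = [25, 68]; alpha = [53, 70].
Compare endpoints: iota.start < alpha.start, iota.start < alpha.end, iota.end > alpha.start, iota.end < alpha.end.
That pattern is 'overlaps'.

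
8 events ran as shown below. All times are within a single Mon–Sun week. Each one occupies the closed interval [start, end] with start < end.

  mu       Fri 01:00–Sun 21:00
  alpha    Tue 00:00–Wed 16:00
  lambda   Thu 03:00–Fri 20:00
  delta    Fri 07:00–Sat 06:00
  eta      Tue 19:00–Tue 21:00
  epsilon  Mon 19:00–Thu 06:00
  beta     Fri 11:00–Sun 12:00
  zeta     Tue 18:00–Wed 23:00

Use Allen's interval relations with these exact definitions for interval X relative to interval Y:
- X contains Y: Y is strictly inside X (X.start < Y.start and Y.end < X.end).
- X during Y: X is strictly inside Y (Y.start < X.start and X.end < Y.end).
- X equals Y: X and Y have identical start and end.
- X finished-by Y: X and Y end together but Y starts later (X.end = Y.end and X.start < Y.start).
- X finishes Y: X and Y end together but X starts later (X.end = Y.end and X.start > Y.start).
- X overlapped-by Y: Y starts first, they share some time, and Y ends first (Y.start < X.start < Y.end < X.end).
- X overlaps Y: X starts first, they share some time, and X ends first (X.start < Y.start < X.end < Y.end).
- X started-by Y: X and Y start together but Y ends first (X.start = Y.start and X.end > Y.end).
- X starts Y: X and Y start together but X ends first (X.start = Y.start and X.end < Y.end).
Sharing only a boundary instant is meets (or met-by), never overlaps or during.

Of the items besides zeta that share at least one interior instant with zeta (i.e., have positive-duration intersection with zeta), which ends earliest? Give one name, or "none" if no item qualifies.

Target zeta = [Tue 18:00, Wed 23:00].
alpha [Tue 00:00, Wed 16:00] → overlaps → candidate.
beta [Fri 11:00, Sun 12:00] → after → excluded.
delta [Fri 07:00, Sat 06:00] → after → excluded.
epsilon [Mon 19:00, Thu 06:00] → contains → candidate.
eta [Tue 19:00, Tue 21:00] → during → candidate.
lambda [Thu 03:00, Fri 20:00] → after → excluded.
mu [Fri 01:00, Sun 21:00] → after → excluded.
Among candidates, earliest end is Tue 21:00 → eta.

eta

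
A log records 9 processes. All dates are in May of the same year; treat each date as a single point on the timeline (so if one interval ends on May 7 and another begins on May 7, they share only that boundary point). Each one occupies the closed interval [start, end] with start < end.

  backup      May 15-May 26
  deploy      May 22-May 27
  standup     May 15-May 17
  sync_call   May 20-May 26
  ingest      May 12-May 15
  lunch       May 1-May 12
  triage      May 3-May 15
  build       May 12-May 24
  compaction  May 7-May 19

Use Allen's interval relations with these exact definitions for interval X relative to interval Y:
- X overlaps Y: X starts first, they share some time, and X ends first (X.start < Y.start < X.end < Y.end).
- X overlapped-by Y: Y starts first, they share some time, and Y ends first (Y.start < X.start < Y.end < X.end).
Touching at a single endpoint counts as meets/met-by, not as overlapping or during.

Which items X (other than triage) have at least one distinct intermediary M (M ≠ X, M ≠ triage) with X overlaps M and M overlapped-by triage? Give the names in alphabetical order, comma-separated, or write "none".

compaction, lunch

Target triage = [May 3, May 15].
Intermediaries M with M overlapped-by triage: build, compaction.
Via build — items with X overlaps build: compaction.
Via compaction — items with X overlaps compaction: lunch.
Union: compaction, lunch.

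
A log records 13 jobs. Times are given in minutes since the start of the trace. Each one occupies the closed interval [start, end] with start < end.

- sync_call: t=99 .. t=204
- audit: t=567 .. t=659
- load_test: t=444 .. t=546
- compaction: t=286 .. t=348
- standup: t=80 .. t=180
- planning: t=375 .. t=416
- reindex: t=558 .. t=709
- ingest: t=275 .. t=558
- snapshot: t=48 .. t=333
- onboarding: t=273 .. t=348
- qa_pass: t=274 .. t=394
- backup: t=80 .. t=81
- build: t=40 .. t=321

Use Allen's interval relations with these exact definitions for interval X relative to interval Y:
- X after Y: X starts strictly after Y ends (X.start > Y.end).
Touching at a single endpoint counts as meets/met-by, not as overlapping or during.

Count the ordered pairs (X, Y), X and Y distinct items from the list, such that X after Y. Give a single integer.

50

Checking all 156 ordered pairs for relation 'after'; matching pairs in alphabetical order:
(audit, backup): audit after backup ✓
(audit, build): audit after build ✓
(audit, compaction): audit after compaction ✓
(audit, ingest): audit after ingest ✓
(audit, load_test): audit after load_test ✓
(audit, onboarding): audit after onboarding ✓
(audit, planning): audit after planning ✓
(audit, qa_pass): audit after qa_pass ✓
(audit, snapshot): audit after snapshot ✓
(audit, standup): audit after standup ✓
(audit, sync_call): audit after sync_call ✓
(compaction, backup): compaction after backup ✓
(compaction, standup): compaction after standup ✓
(compaction, sync_call): compaction after sync_call ✓
(ingest, backup): ingest after backup ✓
(ingest, standup): ingest after standup ✓
(ingest, sync_call): ingest after sync_call ✓
(load_test, backup): load_test after backup ✓
(load_test, build): load_test after build ✓
(load_test, compaction): load_test after compaction ✓
(load_test, onboarding): load_test after onboarding ✓
(load_test, planning): load_test after planning ✓
(load_test, qa_pass): load_test after qa_pass ✓
(load_test, snapshot): load_test after snapshot ✓
... plus 26 further pairs not listed.
Count: 50.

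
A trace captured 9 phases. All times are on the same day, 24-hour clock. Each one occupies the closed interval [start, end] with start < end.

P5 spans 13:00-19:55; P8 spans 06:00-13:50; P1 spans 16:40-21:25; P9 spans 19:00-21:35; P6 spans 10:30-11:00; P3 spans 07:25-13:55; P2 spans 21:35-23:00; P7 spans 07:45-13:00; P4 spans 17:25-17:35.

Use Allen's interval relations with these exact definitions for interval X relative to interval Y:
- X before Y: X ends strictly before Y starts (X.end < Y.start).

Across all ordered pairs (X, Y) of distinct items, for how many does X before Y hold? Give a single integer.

Checking all 72 ordered pairs for relation 'before'; matching pairs in alphabetical order:
(P1, P2): P1 before P2 ✓
(P3, P1): P3 before P1 ✓
(P3, P2): P3 before P2 ✓
(P3, P4): P3 before P4 ✓
(P3, P9): P3 before P9 ✓
(P4, P2): P4 before P2 ✓
(P4, P9): P4 before P9 ✓
(P5, P2): P5 before P2 ✓
(P6, P1): P6 before P1 ✓
(P6, P2): P6 before P2 ✓
(P6, P4): P6 before P4 ✓
(P6, P5): P6 before P5 ✓
(P6, P9): P6 before P9 ✓
(P7, P1): P7 before P1 ✓
(P7, P2): P7 before P2 ✓
(P7, P4): P7 before P4 ✓
(P7, P9): P7 before P9 ✓
(P8, P1): P8 before P1 ✓
(P8, P2): P8 before P2 ✓
(P8, P4): P8 before P4 ✓
(P8, P9): P8 before P9 ✓
Count: 21.

21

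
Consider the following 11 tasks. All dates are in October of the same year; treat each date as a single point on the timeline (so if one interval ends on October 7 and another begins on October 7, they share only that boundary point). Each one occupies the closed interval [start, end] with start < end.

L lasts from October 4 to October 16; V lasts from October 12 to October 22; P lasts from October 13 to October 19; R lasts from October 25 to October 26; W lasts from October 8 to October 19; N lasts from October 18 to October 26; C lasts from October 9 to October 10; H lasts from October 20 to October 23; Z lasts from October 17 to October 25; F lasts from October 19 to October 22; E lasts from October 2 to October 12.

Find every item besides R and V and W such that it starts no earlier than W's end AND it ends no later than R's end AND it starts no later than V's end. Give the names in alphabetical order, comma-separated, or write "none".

F, H

Conditions: its start is no earlier than W's end (X.start >= October 19) AND its end is no later than R's end (X.end <= October 26) AND its start is no later than V's end (X.start <= October 22).
C: start October 9 >= October 19? ✗; end October 10 <= October 26? ✓; start October 9 <= October 22? ✓ → no.
E: start October 2 >= October 19? ✗; end October 12 <= October 26? ✓; start October 2 <= October 22? ✓ → no.
F: start October 19 >= October 19? ✓; end October 22 <= October 26? ✓; start October 19 <= October 22? ✓ → yes.
H: start October 20 >= October 19? ✓; end October 23 <= October 26? ✓; start October 20 <= October 22? ✓ → yes.
L: start October 4 >= October 19? ✗; end October 16 <= October 26? ✓; start October 4 <= October 22? ✓ → no.
N: start October 18 >= October 19? ✗; end October 26 <= October 26? ✓; start October 18 <= October 22? ✓ → no.
P: start October 13 >= October 19? ✗; end October 19 <= October 26? ✓; start October 13 <= October 22? ✓ → no.
Z: start October 17 >= October 19? ✗; end October 25 <= October 26? ✓; start October 17 <= October 22? ✓ → no.
Result: F, H.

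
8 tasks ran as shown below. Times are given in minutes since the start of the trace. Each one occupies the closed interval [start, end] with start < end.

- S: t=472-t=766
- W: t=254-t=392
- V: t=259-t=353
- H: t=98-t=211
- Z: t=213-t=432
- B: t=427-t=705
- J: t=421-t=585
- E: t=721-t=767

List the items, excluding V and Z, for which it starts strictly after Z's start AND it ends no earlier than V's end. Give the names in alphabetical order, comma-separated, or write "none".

Conditions: its start is strictly after Z's start (X.start > t=213) AND its end is no earlier than V's end (X.end >= t=353).
B: start t=427 > t=213? ✓; end t=705 >= t=353? ✓ → yes.
E: start t=721 > t=213? ✓; end t=767 >= t=353? ✓ → yes.
H: start t=98 > t=213? ✗; end t=211 >= t=353? ✗ → no.
J: start t=421 > t=213? ✓; end t=585 >= t=353? ✓ → yes.
S: start t=472 > t=213? ✓; end t=766 >= t=353? ✓ → yes.
W: start t=254 > t=213? ✓; end t=392 >= t=353? ✓ → yes.
Result: B, E, J, S, W.

B, E, J, S, W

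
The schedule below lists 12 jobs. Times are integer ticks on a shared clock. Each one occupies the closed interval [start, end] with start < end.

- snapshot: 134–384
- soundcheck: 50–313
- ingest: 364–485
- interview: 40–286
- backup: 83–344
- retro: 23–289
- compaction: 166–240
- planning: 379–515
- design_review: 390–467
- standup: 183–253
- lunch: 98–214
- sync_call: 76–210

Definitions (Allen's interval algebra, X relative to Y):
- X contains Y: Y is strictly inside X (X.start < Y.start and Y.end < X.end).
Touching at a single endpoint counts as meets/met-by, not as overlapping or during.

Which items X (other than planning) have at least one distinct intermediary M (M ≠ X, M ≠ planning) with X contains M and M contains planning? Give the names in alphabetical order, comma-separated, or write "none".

Target planning = [379, 515].
Intermediaries M with M contains planning: none.
Union: none.

none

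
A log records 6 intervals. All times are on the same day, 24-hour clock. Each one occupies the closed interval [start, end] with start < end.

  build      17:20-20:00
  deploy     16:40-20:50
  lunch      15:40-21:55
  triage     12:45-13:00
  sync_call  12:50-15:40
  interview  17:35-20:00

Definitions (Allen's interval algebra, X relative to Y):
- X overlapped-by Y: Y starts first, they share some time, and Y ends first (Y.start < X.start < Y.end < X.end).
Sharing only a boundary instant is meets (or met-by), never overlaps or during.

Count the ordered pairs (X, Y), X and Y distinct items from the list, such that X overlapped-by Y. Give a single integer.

Checking all 30 ordered pairs for relation 'overlapped-by'; matching pairs in alphabetical order:
(sync_call, triage): sync_call overlapped-by triage ✓
Count: 1.

1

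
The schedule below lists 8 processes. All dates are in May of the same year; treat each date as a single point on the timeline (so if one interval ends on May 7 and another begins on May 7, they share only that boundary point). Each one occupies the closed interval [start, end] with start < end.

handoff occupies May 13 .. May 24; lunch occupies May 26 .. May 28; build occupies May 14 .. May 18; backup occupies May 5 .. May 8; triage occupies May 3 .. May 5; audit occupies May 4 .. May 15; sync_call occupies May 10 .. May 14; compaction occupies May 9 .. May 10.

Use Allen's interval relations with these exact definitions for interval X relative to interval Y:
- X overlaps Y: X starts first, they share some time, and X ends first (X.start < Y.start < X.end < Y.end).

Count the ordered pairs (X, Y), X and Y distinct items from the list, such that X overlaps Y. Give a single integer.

Checking all 56 ordered pairs for relation 'overlaps'; matching pairs in alphabetical order:
(audit, build): audit overlaps build ✓
(audit, handoff): audit overlaps handoff ✓
(sync_call, handoff): sync_call overlaps handoff ✓
(triage, audit): triage overlaps audit ✓
Count: 4.

4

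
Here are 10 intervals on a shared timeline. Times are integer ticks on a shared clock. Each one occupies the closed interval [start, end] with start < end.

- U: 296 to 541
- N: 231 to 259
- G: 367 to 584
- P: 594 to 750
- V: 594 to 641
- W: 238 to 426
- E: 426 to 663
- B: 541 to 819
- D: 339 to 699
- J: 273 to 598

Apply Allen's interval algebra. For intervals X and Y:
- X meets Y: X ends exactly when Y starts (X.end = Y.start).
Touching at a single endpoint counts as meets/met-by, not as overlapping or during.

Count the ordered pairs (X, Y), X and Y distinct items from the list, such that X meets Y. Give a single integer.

Checking all 90 ordered pairs for relation 'meets'; matching pairs in alphabetical order:
(U, B): U meets B ✓
(W, E): W meets E ✓
Count: 2.

2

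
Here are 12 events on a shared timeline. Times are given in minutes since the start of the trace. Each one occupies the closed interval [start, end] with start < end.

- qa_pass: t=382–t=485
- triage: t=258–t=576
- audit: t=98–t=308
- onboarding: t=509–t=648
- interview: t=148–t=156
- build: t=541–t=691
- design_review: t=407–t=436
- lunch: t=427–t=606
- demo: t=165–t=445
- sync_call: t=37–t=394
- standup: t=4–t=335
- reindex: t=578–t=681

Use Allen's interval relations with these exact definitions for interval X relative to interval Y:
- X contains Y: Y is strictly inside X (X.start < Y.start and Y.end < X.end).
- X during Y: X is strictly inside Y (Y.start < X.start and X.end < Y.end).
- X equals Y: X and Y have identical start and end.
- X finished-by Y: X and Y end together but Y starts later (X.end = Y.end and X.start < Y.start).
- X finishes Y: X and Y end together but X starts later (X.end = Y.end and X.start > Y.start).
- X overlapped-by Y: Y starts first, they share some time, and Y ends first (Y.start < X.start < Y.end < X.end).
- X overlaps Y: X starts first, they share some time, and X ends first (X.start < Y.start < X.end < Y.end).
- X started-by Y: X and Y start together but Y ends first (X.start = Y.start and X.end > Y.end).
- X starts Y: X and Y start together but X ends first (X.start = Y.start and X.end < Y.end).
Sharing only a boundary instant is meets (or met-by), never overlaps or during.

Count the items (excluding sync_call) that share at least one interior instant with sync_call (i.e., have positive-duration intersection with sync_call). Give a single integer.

Target sync_call = [t=37, t=394].
audit [t=98, t=308] → during → counts.
build [t=541, t=691] → after → no.
demo [t=165, t=445] → overlapped-by → counts.
design_review [t=407, t=436] → after → no.
interview [t=148, t=156] → during → counts.
lunch [t=427, t=606] → after → no.
onboarding [t=509, t=648] → after → no.
qa_pass [t=382, t=485] → overlapped-by → counts.
reindex [t=578, t=681] → after → no.
standup [t=4, t=335] → overlaps → counts.
triage [t=258, t=576] → overlapped-by → counts.
Total: 6.

6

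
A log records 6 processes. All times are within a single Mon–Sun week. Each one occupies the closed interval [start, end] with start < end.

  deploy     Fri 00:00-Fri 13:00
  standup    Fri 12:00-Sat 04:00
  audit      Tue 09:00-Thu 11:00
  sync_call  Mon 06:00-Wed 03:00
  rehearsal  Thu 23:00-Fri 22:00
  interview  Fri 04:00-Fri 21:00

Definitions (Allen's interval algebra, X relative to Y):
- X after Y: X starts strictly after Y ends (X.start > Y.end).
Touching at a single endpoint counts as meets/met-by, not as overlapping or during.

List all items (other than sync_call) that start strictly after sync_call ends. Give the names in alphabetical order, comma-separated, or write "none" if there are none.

deploy, interview, rehearsal, standup

Target sync_call = [Mon 06:00, Wed 03:00].
audit [Tue 09:00, Thu 11:00] → overlapped-by → no.
deploy [Fri 00:00, Fri 13:00] → after → yes.
interview [Fri 04:00, Fri 21:00] → after → yes.
rehearsal [Thu 23:00, Fri 22:00] → after → yes.
standup [Fri 12:00, Sat 04:00] → after → yes.
Result: deploy, interview, rehearsal, standup.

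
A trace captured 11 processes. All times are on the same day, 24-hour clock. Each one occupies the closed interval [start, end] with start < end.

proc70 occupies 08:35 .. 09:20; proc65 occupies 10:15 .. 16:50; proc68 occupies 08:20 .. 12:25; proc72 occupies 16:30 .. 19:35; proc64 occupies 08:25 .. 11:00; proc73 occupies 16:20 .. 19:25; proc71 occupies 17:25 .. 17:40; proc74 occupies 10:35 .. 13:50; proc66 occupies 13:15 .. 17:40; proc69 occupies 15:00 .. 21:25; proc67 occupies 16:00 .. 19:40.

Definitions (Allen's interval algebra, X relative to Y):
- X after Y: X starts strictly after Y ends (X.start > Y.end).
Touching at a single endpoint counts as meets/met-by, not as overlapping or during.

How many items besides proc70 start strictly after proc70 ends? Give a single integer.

Target proc70 = [08:35, 09:20].
proc64 [08:25, 11:00] → contains → no.
proc65 [10:15, 16:50] → after → counts.
proc66 [13:15, 17:40] → after → counts.
proc67 [16:00, 19:40] → after → counts.
proc68 [08:20, 12:25] → contains → no.
proc69 [15:00, 21:25] → after → counts.
proc71 [17:25, 17:40] → after → counts.
proc72 [16:30, 19:35] → after → counts.
proc73 [16:20, 19:25] → after → counts.
proc74 [10:35, 13:50] → after → counts.
Total: 8.

8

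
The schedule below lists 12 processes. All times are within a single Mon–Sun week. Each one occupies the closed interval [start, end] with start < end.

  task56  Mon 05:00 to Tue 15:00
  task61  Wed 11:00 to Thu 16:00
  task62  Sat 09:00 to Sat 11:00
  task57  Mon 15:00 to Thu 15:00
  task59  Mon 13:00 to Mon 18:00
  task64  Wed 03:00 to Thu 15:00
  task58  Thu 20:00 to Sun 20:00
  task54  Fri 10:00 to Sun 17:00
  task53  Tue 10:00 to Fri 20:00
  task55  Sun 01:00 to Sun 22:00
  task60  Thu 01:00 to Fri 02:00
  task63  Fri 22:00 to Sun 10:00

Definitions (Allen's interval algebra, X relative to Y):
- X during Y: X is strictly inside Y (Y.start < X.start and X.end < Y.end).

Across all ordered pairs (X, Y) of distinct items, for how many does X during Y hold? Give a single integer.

10

Checking all 132 ordered pairs for relation 'during'; matching pairs in alphabetical order:
(task54, task58): task54 during task58 ✓
(task59, task56): task59 during task56 ✓
(task60, task53): task60 during task53 ✓
(task61, task53): task61 during task53 ✓
(task62, task54): task62 during task54 ✓
(task62, task58): task62 during task58 ✓
(task62, task63): task62 during task63 ✓
(task63, task54): task63 during task54 ✓
(task63, task58): task63 during task58 ✓
(task64, task53): task64 during task53 ✓
Count: 10.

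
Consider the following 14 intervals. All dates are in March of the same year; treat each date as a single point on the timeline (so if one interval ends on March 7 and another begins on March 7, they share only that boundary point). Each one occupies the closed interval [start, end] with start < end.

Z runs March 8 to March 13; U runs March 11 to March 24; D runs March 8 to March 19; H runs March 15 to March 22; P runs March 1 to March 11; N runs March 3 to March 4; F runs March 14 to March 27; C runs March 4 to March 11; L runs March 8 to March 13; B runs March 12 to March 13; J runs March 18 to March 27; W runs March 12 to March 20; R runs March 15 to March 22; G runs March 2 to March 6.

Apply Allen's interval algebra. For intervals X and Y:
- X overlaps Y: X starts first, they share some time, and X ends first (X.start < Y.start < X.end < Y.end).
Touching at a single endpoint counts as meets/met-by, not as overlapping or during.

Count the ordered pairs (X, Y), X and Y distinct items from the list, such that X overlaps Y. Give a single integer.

Checking all 182 ordered pairs for relation 'overlaps'; matching pairs in alphabetical order:
(C, D): C overlaps D ✓
(C, L): C overlaps L ✓
(C, Z): C overlaps Z ✓
(D, F): D overlaps F ✓
(D, H): D overlaps H ✓
(D, J): D overlaps J ✓
(D, R): D overlaps R ✓
(D, U): D overlaps U ✓
(D, W): D overlaps W ✓
(G, C): G overlaps C ✓
(H, J): H overlaps J ✓
(L, U): L overlaps U ✓
(L, W): L overlaps W ✓
(P, D): P overlaps D ✓
(P, L): P overlaps L ✓
(P, Z): P overlaps Z ✓
(R, J): R overlaps J ✓
(U, F): U overlaps F ✓
(U, J): U overlaps J ✓
(W, F): W overlaps F ✓
(W, H): W overlaps H ✓
(W, J): W overlaps J ✓
(W, R): W overlaps R ✓
(Z, U): Z overlaps U ✓
... plus 1 further pairs not listed.
Count: 25.

25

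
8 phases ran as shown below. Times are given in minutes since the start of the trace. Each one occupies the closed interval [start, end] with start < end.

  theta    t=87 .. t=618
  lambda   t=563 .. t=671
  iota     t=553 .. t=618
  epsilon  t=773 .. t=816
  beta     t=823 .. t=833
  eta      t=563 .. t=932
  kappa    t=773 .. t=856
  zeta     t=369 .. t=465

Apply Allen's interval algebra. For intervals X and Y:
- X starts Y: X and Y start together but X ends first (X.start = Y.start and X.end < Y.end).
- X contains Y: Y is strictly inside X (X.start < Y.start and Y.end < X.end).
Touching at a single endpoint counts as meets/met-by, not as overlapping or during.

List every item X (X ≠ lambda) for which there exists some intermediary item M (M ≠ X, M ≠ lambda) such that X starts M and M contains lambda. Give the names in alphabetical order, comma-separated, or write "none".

Target lambda = [t=563, t=671].
Intermediaries M with M contains lambda: none.
Union: none.

none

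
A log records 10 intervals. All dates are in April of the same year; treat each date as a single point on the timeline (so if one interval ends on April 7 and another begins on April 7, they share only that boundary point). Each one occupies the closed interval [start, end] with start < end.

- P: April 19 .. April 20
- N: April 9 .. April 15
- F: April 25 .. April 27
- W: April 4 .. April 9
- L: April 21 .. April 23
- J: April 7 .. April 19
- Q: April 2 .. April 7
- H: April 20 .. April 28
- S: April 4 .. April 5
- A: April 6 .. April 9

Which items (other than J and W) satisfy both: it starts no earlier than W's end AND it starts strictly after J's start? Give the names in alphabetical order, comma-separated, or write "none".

Conditions: its start is no earlier than W's end (X.start >= April 9) AND its start is strictly after J's start (X.start > April 7).
A: start April 6 >= April 9? ✗; start April 6 > April 7? ✗ → no.
F: start April 25 >= April 9? ✓; start April 25 > April 7? ✓ → yes.
H: start April 20 >= April 9? ✓; start April 20 > April 7? ✓ → yes.
L: start April 21 >= April 9? ✓; start April 21 > April 7? ✓ → yes.
N: start April 9 >= April 9? ✓; start April 9 > April 7? ✓ → yes.
P: start April 19 >= April 9? ✓; start April 19 > April 7? ✓ → yes.
Q: start April 2 >= April 9? ✗; start April 2 > April 7? ✗ → no.
S: start April 4 >= April 9? ✗; start April 4 > April 7? ✗ → no.
Result: F, H, L, N, P.

F, H, L, N, P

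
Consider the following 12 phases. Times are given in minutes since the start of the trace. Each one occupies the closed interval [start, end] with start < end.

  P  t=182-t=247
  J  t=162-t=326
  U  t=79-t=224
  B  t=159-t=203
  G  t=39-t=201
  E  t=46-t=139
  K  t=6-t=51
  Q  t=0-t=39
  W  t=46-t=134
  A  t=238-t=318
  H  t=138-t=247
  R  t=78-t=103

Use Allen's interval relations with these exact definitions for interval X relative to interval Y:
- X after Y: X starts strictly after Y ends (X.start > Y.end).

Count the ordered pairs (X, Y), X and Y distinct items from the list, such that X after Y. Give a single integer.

Checking all 132 ordered pairs for relation 'after'; matching pairs in alphabetical order:
(A, B): A after B ✓
(A, E): A after E ✓
(A, G): A after G ✓
(A, K): A after K ✓
(A, Q): A after Q ✓
(A, R): A after R ✓
(A, U): A after U ✓
(A, W): A after W ✓
(B, E): B after E ✓
(B, K): B after K ✓
(B, Q): B after Q ✓
(B, R): B after R ✓
(B, W): B after W ✓
(E, Q): E after Q ✓
(H, K): H after K ✓
(H, Q): H after Q ✓
(H, R): H after R ✓
(H, W): H after W ✓
(J, E): J after E ✓
(J, K): J after K ✓
(J, Q): J after Q ✓
(J, R): J after R ✓
(J, W): J after W ✓
(P, E): P after E ✓
... plus 9 further pairs not listed.
Count: 33.

33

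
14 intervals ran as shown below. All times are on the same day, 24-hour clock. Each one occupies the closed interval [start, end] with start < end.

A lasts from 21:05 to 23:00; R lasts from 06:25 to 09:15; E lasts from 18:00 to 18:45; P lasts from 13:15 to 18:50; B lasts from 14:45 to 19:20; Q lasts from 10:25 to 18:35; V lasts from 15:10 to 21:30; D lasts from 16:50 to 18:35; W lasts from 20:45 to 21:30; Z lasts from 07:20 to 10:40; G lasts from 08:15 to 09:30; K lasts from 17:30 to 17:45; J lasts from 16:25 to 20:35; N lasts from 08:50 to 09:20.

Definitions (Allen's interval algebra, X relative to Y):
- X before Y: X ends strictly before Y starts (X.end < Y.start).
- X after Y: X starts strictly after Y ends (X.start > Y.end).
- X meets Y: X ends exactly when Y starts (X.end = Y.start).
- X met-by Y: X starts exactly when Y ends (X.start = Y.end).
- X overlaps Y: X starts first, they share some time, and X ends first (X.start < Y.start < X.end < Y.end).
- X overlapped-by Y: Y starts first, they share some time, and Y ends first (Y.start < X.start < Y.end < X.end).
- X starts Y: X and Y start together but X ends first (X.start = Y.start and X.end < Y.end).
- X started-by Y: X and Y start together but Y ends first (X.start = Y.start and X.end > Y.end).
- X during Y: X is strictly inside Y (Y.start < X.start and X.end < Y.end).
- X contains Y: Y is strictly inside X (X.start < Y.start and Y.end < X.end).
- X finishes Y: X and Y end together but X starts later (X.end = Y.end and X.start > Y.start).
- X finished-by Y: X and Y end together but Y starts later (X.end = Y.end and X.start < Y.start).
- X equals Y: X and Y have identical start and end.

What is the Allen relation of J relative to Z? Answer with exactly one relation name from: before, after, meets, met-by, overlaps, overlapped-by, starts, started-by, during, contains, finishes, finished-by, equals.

after

J = [16:25, 20:35]; Z = [07:20, 10:40].
Compare endpoints: J.start > Z.start, J.start > Z.end, J.end > Z.start, J.end > Z.end.
That pattern is 'after'.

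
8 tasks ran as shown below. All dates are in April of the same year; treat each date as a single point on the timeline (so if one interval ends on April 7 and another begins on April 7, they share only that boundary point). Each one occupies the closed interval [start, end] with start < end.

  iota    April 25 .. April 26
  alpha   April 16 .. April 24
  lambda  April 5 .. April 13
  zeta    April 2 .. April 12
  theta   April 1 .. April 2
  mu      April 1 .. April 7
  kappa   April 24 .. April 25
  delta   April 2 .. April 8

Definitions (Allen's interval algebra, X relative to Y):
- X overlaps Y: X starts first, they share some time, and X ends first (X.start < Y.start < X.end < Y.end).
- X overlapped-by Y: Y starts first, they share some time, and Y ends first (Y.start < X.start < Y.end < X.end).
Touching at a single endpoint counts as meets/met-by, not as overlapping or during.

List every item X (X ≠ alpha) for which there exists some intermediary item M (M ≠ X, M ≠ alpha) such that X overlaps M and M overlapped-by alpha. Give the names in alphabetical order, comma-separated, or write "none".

none

Target alpha = [April 16, April 24].
Intermediaries M with M overlapped-by alpha: none.
Union: none.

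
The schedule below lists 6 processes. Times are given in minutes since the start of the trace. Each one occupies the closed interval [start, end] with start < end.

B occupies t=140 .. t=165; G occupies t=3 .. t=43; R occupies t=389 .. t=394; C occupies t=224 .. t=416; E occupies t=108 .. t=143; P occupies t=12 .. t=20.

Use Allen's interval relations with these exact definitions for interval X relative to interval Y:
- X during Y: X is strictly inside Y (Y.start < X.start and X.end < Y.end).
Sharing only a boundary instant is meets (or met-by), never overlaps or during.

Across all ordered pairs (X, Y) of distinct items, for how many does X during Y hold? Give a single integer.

2

Checking all 30 ordered pairs for relation 'during'; matching pairs in alphabetical order:
(P, G): P during G ✓
(R, C): R during C ✓
Count: 2.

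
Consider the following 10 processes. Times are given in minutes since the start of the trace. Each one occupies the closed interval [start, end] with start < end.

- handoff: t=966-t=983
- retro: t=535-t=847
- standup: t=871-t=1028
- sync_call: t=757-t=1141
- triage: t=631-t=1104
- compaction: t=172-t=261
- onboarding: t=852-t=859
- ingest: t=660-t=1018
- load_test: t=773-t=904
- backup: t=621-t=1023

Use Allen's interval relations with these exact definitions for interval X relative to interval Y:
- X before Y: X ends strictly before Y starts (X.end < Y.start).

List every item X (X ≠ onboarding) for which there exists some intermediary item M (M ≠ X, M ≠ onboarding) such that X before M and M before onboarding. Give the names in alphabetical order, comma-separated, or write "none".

Target onboarding = [t=852, t=859].
Intermediaries M with M before onboarding: compaction, retro.
Via compaction — items with X before compaction: none.
Via retro — items with X before retro: compaction.
Union: compaction.

compaction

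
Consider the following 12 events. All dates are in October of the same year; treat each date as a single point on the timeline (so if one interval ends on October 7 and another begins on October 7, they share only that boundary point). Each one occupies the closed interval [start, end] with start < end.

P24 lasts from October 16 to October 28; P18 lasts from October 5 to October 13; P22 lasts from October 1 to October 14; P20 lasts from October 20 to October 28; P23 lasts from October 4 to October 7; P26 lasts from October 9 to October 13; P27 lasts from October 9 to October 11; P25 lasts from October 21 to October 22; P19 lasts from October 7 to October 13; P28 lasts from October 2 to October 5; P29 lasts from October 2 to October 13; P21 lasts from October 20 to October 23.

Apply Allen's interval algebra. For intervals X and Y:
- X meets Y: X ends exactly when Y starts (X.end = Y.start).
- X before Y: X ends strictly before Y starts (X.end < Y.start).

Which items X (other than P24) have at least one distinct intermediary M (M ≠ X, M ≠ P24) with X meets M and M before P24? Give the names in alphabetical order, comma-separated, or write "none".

Target P24 = [October 16, October 28].
Intermediaries M with M before P24: P18, P19, P22, P23, P26, P27, P28, P29.
Via P18 — items with X meets P18: P28.
Via P19 — items with X meets P19: P23.
Via P22 — items with X meets P22: none.
Via P23 — items with X meets P23: none.
Via P26 — items with X meets P26: none.
Via P27 — items with X meets P27: none.
Via P28 — items with X meets P28: none.
Via P29 — items with X meets P29: none.
Union: P23, P28.

P23, P28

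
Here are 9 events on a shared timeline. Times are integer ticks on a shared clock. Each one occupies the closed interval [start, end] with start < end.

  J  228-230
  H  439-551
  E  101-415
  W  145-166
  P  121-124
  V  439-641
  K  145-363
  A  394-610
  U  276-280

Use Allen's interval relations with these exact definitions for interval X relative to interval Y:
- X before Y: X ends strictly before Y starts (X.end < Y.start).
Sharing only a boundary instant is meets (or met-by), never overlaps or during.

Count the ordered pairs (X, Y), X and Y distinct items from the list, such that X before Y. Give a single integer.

24

Checking all 72 ordered pairs for relation 'before'; matching pairs in alphabetical order:
(E, H): E before H ✓
(E, V): E before V ✓
(J, A): J before A ✓
(J, H): J before H ✓
(J, U): J before U ✓
(J, V): J before V ✓
(K, A): K before A ✓
(K, H): K before H ✓
(K, V): K before V ✓
(P, A): P before A ✓
(P, H): P before H ✓
(P, J): P before J ✓
(P, K): P before K ✓
(P, U): P before U ✓
(P, V): P before V ✓
(P, W): P before W ✓
(U, A): U before A ✓
(U, H): U before H ✓
(U, V): U before V ✓
(W, A): W before A ✓
(W, H): W before H ✓
(W, J): W before J ✓
(W, U): W before U ✓
(W, V): W before V ✓
Count: 24.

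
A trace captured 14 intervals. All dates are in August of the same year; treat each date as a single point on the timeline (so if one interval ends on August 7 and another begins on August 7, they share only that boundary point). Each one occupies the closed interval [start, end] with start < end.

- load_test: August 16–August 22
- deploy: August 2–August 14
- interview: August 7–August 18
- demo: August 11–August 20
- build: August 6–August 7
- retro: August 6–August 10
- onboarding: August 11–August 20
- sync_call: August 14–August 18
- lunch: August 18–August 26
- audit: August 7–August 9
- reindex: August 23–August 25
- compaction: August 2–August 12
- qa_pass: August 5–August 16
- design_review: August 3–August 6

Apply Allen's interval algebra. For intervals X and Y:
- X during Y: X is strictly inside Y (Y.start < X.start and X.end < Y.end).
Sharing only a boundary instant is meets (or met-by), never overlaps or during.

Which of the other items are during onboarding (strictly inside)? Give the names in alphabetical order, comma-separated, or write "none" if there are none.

sync_call

Target onboarding = [August 11, August 20].
audit [August 7, August 9] → before → no.
build [August 6, August 7] → before → no.
compaction [August 2, August 12] → overlaps → no.
demo [August 11, August 20] → equals → no.
deploy [August 2, August 14] → overlaps → no.
design_review [August 3, August 6] → before → no.
interview [August 7, August 18] → overlaps → no.
load_test [August 16, August 22] → overlapped-by → no.
lunch [August 18, August 26] → overlapped-by → no.
qa_pass [August 5, August 16] → overlaps → no.
reindex [August 23, August 25] → after → no.
retro [August 6, August 10] → before → no.
sync_call [August 14, August 18] → during → yes.
Result: sync_call.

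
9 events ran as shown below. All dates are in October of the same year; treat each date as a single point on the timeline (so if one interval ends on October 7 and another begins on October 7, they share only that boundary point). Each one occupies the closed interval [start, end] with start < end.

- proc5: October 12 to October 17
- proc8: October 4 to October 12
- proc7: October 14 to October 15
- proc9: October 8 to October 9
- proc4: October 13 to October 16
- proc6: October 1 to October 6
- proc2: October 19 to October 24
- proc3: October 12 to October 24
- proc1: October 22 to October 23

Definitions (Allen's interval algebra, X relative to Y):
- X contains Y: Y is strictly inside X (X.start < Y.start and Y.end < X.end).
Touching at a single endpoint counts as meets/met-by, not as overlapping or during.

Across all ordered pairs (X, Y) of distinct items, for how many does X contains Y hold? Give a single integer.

Checking all 72 ordered pairs for relation 'contains'; matching pairs in alphabetical order:
(proc2, proc1): proc2 contains proc1 ✓
(proc3, proc1): proc3 contains proc1 ✓
(proc3, proc4): proc3 contains proc4 ✓
(proc3, proc7): proc3 contains proc7 ✓
(proc4, proc7): proc4 contains proc7 ✓
(proc5, proc4): proc5 contains proc4 ✓
(proc5, proc7): proc5 contains proc7 ✓
(proc8, proc9): proc8 contains proc9 ✓
Count: 8.

8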